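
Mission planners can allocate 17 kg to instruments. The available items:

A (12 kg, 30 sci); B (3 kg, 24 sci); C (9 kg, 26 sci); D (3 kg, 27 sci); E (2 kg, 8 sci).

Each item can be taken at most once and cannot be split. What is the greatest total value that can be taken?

85 sci

Check high-value combinations within 17 kg:
- B+C+D+E: mass 3+9+3+2=17, value 24+26+27+8=85
- B+C+D: mass 3+9+3=15, value 24+26+27=77
- A+D+E: mass 12+3+2=17, value 30+27+8=65
- A+B+E: mass 12+3+2=17, value 30+24+8=62
- C+D+E: mass 9+3+2=14, value 26+27+8=61
Best: 85 sci.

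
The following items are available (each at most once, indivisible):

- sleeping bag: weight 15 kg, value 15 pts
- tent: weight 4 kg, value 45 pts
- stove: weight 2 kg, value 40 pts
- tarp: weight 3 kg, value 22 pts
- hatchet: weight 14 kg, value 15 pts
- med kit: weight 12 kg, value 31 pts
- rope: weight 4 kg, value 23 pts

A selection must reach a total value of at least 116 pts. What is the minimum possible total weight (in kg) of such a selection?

13

Subsets with value ≥ 116, sorted by total weight:
- tent+stove+tarp+rope: weight 13, value 130
- tent+stove+med kit: weight 18, value 116
- tent+stove+tarp+med kit: weight 21, value 138
Minimum weight: 13 kg.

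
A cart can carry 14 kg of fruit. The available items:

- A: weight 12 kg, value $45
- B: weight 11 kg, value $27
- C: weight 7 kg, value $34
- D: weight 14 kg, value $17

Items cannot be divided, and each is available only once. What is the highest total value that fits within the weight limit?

Check high-value combinations within 14 kg:
- A: weight 12, value 45
- C: weight 7, value 34
- B: weight 11, value 27
- D: weight 14, value 17
Best: $45.

$45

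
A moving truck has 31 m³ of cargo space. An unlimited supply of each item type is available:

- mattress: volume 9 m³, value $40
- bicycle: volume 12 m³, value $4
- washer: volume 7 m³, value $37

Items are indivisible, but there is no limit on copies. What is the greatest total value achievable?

Best value-per-unit is washer at 37/7; filling with it alone gives 4×37 = 148.
Optimal mix: 1×mattress + 3×washer → volume 30, value 151.

$151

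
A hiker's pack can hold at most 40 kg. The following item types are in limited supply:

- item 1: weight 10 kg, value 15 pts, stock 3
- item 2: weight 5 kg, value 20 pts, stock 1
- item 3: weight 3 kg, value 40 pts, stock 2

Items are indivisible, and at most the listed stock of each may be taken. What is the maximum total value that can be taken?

130 pts

Top feasible selections:
- 2×item 1 + 1×item 2 + 2×item 3: weight 31, value 130
- 3×item 1 + 2×item 3: weight 36, value 125
- 1×item 1 + 1×item 2 + 2×item 3: weight 21, value 115
Best: 130 pts.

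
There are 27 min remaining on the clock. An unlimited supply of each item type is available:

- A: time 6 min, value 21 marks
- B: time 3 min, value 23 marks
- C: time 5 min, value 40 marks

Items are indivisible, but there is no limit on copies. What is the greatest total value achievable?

212 marks

Best value-per-unit is C at 40/5; filling with it alone gives 5×40 = 200.
Optimal mix: 4×B + 3×C → time 27, value 212.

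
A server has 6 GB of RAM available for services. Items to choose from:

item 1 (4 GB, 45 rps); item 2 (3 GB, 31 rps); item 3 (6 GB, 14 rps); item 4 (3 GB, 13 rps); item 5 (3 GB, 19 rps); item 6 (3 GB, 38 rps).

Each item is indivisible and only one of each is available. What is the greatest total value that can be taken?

Check high-value combinations within 6 GB:
- item 2+item 6: memory 3+3=6, value 31+38=69
- item 5+item 6: memory 3+3=6, value 19+38=57
- item 4+item 6: memory 3+3=6, value 13+38=51
- item 2+item 5: memory 3+3=6, value 31+19=50
- item 1: memory 4, value 45
Best: 69 rps.

69 rps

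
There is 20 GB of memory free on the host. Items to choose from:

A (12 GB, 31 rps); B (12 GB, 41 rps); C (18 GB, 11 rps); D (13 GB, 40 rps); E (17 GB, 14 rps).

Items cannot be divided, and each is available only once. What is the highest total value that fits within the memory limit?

This is a 0/1 knapsack; check combinations near the capacity.
- B: memory 12, value 41
- D: memory 13, value 40
- A: memory 12, value 31
- E: memory 17, value 14
- C: memory 18, value 11
Best: 41 rps.

41 rps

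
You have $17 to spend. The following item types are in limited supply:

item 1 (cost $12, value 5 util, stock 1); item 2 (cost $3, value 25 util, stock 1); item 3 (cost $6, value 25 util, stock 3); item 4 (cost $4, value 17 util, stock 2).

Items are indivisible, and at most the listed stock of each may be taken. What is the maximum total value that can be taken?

84 util

Best selections within cost 17 and stock limits:
- 1×item 2 + 1×item 3 + 2×item 4: cost 17, value 84
- 1×item 2 + 2×item 3: cost 15, value 75
Best: 84 util.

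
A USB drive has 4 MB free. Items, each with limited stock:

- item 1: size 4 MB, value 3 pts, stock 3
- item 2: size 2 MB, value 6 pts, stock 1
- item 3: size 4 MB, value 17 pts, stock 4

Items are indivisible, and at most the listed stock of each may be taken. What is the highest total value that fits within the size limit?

Best selections within size 4 and stock limits:
- 1×item 3: size 4, value 17
- 1×item 2: size 2, value 6
- 1×item 1: size 4, value 3
Best: 17 pts.

17 pts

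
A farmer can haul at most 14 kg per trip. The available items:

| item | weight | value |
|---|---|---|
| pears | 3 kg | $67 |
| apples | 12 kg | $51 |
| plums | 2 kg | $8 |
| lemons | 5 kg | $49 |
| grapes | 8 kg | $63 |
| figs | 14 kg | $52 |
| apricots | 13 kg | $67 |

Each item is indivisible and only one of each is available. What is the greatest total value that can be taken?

This is a 0/1 knapsack; check combinations near the capacity.
- pears+plums+grapes: weight 3+2+8=13, value 67+8+63=138
- pears+grapes: weight 3+8=11, value 67+63=130
- pears+plums+lemons: weight 3+2+5=10, value 67+8+49=124
- pears+lemons: weight 3+5=8, value 67+49=116
- lemons+grapes: weight 5+8=13, value 49+63=112
Best: $138.

$138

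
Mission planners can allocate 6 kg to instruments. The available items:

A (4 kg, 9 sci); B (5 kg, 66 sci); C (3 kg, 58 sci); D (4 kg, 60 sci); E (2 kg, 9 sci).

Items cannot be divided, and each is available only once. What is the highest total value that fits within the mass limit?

69 sci

Check high-value combinations within 6 kg:
- D+E: mass 4+2=6, value 60+9=69
- C+E: mass 3+2=5, value 58+9=67
- B: mass 5, value 66
- D: mass 4, value 60
Best: 69 sci.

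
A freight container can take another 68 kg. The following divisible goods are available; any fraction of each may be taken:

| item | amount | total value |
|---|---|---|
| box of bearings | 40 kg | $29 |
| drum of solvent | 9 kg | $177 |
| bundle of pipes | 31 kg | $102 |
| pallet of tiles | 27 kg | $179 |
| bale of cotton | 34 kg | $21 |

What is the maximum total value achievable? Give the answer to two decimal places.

Take in order of value per unit:
- drum of solvent (177/9 per unit): all 9 → value 177, running total 177.00
- pallet of tiles (179/27 per unit): all 27 → value 179, running total 356.00
- bundle of pipes (102/31 per unit): all 31 → value 102, running total 458.00
- box of bearings (29/40 per unit): 1 of 40 → value 1×29/40 = 0.7250, running total 458.73
Total 458.73.

458.73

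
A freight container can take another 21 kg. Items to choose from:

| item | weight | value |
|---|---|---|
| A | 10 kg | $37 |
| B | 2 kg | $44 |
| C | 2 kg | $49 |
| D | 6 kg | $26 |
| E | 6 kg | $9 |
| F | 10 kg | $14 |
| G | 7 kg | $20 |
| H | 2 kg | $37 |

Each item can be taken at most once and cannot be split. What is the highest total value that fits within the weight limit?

$176

Check high-value combinations within 21 kg:
- B+C+D+G+H: weight 2+2+6+7+2=19, value 44+49+26+20+37=176
- A+B+C+H: weight 10+2+2+2=16, value 37+44+49+37=167
- B+C+D+E+H: weight 2+2+6+6+2=18, value 44+49+26+9+37=165
Best: $176.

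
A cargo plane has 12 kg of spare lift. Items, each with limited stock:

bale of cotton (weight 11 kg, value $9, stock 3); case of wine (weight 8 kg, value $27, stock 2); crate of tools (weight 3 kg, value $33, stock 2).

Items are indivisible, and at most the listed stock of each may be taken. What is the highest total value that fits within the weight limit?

Top feasible selections:
- 2×crate of tools: weight 6, value 66
- 1×case of wine + 1×crate of tools: weight 11, value 60
- 1×crate of tools: weight 3, value 33
Best: $66.

$66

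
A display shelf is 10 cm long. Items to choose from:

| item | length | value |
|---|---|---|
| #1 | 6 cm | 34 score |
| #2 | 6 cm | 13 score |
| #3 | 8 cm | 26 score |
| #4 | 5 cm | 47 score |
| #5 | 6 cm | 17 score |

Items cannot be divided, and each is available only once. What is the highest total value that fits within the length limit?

47 score

This is a 0/1 knapsack; check combinations near the capacity.
- #4: length 5, value 47
- #1: length 6, value 34
- #3: length 8, value 26
- #5: length 6, value 17
Best: 47 score.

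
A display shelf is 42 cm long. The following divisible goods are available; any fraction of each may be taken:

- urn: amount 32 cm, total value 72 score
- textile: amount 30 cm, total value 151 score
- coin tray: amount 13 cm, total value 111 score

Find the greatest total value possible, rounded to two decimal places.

Take in order of value per unit:
- coin tray (111/13 per unit): all 13 → value 111, running total 111.00
- textile (151/30 per unit): 29 of 30 → value 29×151/30 = 145.9667, running total 256.97
Total 256.97.

256.97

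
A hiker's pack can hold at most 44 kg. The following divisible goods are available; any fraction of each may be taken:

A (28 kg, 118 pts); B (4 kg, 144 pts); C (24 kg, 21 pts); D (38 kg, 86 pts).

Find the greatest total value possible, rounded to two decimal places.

Take in order of value per unit:
- B (144/4 per unit): all 4 → value 144, running total 144.00
- A (118/28 per unit): all 28 → value 118, running total 262.00
- D (86/38 per unit): 12 of 38 → value 12×86/38 = 27.1579, running total 289.16
Total 289.16.

289.16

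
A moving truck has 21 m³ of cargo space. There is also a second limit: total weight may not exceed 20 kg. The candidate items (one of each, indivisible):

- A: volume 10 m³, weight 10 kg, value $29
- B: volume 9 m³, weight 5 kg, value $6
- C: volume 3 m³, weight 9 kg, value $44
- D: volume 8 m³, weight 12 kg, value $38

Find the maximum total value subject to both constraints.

$73

Feasible sets respecting both limits:
- A+C: volume 13, weight 19, value 73
- B+C: volume 12, weight 14, value 50
- C: volume 3, weight 9, value 44
- B+D: volume 17, weight 17, value 44
Best: $73.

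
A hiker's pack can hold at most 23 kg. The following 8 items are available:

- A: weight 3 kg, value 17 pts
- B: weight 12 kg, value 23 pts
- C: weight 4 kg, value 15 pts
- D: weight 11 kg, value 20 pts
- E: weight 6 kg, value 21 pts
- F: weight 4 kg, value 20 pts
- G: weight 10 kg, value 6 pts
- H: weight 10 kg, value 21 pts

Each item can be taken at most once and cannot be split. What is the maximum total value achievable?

79 pts

Check high-value combinations within 23 kg:
- A+E+F+H: weight 3+6+4+10=23, value 17+21+20+21=79
- A+B+C+F: weight 3+12+4+4=23, value 17+23+15+20=75
- A+C+E+H: weight 3+4+6+10=23, value 17+15+21+21=74
- A+C+E+F: weight 3+4+6+4=17, value 17+15+21+20=73
Best: 79 pts.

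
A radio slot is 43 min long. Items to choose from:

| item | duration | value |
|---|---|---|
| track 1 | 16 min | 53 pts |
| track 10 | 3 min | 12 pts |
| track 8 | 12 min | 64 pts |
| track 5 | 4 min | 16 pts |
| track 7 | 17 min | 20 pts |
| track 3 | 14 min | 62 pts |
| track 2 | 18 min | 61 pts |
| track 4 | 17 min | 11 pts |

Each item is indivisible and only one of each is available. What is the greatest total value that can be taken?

179 pts

Check high-value combinations within 43 min:
- track 1+track 8+track 3: duration 16+12+14=42, value 53+64+62=179
- track 10+track 8+track 5+track 3: duration 3+12+4+14=33, value 12+64+16+62=154
- track 10+track 8+track 5+track 2: duration 3+12+4+18=37, value 12+64+16+61=153
- track 10+track 5+track 3+track 2: duration 3+4+14+18=39, value 12+16+62+61=151
Best: 179 pts.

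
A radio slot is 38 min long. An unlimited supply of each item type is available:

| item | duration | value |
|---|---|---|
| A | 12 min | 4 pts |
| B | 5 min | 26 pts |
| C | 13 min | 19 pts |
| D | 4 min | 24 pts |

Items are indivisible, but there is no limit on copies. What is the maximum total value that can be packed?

Best value-per-unit is D at 24/4; filling with it alone gives 9×24 = 216.
Optimal mix: 2×B + 7×D → duration 38, value 220.

220 pts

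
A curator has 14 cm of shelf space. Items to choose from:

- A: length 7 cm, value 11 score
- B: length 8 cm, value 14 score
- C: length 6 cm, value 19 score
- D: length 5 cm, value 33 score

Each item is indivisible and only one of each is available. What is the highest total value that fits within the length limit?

52 score

This is a 0/1 knapsack; check combinations near the capacity.
- C+D: length 6+5=11, value 19+33=52
- B+D: length 8+5=13, value 14+33=47
- A+D: length 7+5=12, value 11+33=44
- D: length 5, value 33
Best: 52 score.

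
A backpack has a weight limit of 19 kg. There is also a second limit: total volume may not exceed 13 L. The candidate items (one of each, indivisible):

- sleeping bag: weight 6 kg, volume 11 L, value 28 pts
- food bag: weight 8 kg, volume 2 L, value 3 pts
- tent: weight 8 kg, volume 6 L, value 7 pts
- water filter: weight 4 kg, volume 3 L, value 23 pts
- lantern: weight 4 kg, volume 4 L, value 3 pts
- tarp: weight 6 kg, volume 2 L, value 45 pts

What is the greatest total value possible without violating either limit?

Feasible sets respecting both limits:
- tent+water filter+tarp: weight 18, volume 11, value 75
- sleeping bag+tarp: weight 12, volume 13, value 73
- food bag+water filter+tarp: weight 18, volume 7, value 71
- water filter+lantern+tarp: weight 14, volume 9, value 71
Best: 75 pts.

75 pts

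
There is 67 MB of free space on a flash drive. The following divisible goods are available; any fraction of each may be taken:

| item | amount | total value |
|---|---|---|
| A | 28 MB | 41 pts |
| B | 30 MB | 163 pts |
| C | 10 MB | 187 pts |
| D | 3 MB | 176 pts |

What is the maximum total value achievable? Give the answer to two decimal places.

561.14

Take in order of value per unit:
- D (176/3 per unit): all 3 → value 176, running total 176.00
- C (187/10 per unit): all 10 → value 187, running total 363.00
- B (163/30 per unit): all 30 → value 163, running total 526.00
- A (41/28 per unit): 24 of 28 → value 24×41/28 = 35.1429, running total 561.14
Total 561.14.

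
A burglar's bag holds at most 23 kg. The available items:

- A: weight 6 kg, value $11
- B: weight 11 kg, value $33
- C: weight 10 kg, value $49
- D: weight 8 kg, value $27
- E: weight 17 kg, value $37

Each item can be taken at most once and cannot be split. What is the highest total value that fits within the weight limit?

Check high-value combinations within 23 kg:
- B+C: weight 11+10=21, value 33+49=82
- C+D: weight 10+8=18, value 49+27=76
- A+C: weight 6+10=16, value 11+49=60
- B+D: weight 11+8=19, value 33+27=60
Best: $82.

$82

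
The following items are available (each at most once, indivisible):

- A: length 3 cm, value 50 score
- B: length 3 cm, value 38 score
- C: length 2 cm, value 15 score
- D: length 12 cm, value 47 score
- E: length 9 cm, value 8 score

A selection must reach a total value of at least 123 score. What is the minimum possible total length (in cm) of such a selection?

Subsets with value ≥ 123, sorted by total length:
- A+B+D: length 18, value 135
- A+B+C+D: length 20, value 150
- A+B+D+E: length 27, value 143
Minimum length: 18 cm.

18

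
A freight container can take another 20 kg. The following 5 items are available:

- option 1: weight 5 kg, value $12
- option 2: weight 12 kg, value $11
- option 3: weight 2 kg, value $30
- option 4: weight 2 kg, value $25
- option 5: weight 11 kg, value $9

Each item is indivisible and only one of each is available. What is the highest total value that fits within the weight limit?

$76

Check high-value combinations within 20 kg:
- option 1+option 3+option 4+option 5: weight 5+2+2+11=20, value 12+30+25+9=76
- option 1+option 3+option 4: weight 5+2+2=9, value 12+30+25=67
- option 2+option 3+option 4: weight 12+2+2=16, value 11+30+25=66
- option 3+option 4+option 5: weight 2+2+11=15, value 30+25+9=64
Best: $76.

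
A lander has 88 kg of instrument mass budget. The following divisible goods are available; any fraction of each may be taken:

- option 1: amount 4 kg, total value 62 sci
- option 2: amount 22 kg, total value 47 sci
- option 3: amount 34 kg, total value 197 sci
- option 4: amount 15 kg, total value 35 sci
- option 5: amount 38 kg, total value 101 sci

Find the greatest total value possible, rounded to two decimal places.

388.00

Take in order of value per unit:
- option 1 (62/4 per unit): all 4 → value 62, running total 62.00
- option 3 (197/34 per unit): all 34 → value 197, running total 259.00
- option 5 (101/38 per unit): all 38 → value 101, running total 360.00
- option 4 (35/15 per unit): 12 of 15 → value 12×35/15 = 28.0000, running total 388.00
Total 388.00.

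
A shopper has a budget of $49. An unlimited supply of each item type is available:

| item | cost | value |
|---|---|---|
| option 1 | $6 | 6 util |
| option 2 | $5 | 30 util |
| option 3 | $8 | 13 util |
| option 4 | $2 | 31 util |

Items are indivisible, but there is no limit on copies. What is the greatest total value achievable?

Best value-per-unit is option 4 at 31/2, and filling with it alone uses cost 24×2=48. No mix of the others beats 24×31 = 744.

744 util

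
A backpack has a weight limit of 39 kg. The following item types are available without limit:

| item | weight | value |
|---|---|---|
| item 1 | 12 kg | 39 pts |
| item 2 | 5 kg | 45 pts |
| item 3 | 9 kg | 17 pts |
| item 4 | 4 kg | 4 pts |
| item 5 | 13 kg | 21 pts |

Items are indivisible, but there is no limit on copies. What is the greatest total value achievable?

Best value-per-unit is item 2 at 45/5; filling with it alone gives 7×45 = 315.
Optimal mix: 7×item 2 + 1×item 4 → weight 39, value 319.

319 pts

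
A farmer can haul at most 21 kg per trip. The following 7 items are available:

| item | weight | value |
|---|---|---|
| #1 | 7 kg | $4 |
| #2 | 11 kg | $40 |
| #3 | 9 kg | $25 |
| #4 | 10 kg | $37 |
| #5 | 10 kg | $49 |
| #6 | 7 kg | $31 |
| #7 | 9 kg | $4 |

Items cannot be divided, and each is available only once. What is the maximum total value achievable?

Check high-value combinations within 21 kg:
- #2+#5: weight 11+10=21, value 40+49=89
- #4+#5: weight 10+10=20, value 37+49=86
- #5+#6: weight 10+7=17, value 49+31=80
- #2+#4: weight 11+10=21, value 40+37=77
- #3+#5: weight 9+10=19, value 25+49=74
Best: $89.

$89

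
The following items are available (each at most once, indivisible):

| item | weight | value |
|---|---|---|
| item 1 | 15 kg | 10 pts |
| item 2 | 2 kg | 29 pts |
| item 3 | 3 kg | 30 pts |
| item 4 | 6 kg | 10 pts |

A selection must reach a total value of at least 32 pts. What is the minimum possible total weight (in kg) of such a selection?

Subsets with value ≥ 32, sorted by total weight:
- item 2+item 3: weight 5, value 59
- item 2+item 4: weight 8, value 39
- item 3+item 4: weight 9, value 40
Minimum weight: 5 kg.

5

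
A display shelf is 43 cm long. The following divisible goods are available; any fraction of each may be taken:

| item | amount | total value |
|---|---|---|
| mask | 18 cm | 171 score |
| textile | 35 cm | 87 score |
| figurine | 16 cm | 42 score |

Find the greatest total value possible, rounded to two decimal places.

235.37

Take in order of value per unit:
- mask (171/18 per unit): all 18 → value 171, running total 171.00
- figurine (42/16 per unit): all 16 → value 42, running total 213.00
- textile (87/35 per unit): 9 of 35 → value 9×87/35 = 22.3714, running total 235.37
Total 235.37.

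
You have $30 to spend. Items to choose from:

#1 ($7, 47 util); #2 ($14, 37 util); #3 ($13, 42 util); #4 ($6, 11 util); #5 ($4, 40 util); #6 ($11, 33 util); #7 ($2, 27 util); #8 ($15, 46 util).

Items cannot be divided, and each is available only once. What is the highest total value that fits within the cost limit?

160 util

Check high-value combinations within $30:
- #1+#5+#7+#8: cost 7+4+2+15=28, value 47+40+27+46=160
- #1+#4+#5+#6+#7: cost 7+6+4+11+2=30, value 47+11+40+33+27=158
- #1+#3+#5+#7: cost 7+13+4+2=26, value 47+42+40+27=156
Best: 160 util.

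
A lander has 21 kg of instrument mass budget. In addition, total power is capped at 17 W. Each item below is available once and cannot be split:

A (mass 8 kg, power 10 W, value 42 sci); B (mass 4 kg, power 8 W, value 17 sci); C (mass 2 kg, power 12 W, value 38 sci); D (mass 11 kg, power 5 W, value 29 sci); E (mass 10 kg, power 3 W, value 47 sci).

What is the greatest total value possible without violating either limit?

89 sci

Feasible sets respecting both limits:
- A+E: mass 18, power 13, value 89
- C+E: mass 12, power 15, value 85
- D+E: mass 21, power 8, value 76
- A+D: mass 19, power 15, value 71
Best: 89 sci.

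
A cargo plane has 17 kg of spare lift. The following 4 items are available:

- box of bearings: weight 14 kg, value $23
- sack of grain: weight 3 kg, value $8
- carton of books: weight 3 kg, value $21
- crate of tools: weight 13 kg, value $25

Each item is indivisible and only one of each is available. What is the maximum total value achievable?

Check high-value combinations within 17 kg:
- carton of books+crate of tools: weight 3+13=16, value 21+25=46
- box of bearings+carton of books: weight 14+3=17, value 23+21=44
- sack of grain+crate of tools: weight 3+13=16, value 8+25=33
- box of bearings+sack of grain: weight 14+3=17, value 23+8=31
- sack of grain+carton of books: weight 3+3=6, value 8+21=29
Best: $46.

$46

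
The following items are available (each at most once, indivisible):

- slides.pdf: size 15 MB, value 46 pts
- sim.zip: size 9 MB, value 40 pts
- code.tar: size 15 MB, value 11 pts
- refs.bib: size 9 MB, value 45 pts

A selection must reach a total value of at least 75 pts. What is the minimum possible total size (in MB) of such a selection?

18

Subsets with value ≥ 75, sorted by total size:
- sim.zip+refs.bib: size 18, value 85
- slides.pdf+refs.bib: size 24, value 91
Minimum size: 18 MB.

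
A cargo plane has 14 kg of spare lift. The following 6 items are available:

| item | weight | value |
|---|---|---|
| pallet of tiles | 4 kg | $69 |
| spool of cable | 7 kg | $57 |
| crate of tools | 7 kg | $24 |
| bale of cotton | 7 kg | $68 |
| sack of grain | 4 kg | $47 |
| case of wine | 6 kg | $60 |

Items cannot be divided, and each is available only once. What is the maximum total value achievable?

Check high-value combinations within 14 kg:
- pallet of tiles+sack of grain+case of wine: weight 4+4+6=14, value 69+47+60=176
- pallet of tiles+bale of cotton: weight 4+7=11, value 69+68=137
- pallet of tiles+case of wine: weight 4+6=10, value 69+60=129
- bale of cotton+case of wine: weight 7+6=13, value 68+60=128
Best: $176.

$176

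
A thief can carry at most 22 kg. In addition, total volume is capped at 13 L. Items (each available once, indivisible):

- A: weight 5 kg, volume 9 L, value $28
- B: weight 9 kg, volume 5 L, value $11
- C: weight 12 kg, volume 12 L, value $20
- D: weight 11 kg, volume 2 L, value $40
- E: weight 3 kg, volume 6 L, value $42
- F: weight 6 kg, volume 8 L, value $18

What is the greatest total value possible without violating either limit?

Feasible sets respecting both limits:
- D+E: weight 14, volume 8, value 82
- A+D: weight 16, volume 11, value 68
- D+F: weight 17, volume 10, value 58
Best: $82.

$82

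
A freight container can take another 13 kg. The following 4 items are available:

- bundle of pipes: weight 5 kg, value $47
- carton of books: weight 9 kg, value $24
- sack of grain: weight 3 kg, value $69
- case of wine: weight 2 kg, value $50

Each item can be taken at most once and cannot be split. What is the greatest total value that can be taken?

Check high-value combinations within 13 kg:
- bundle of pipes+sack of grain+case of wine: weight 5+3+2=10, value 47+69+50=166
- sack of grain+case of wine: weight 3+2=5, value 69+50=119
- bundle of pipes+sack of grain: weight 5+3=8, value 47+69=116
- bundle of pipes+case of wine: weight 5+2=7, value 47+50=97
- carton of books+sack of grain: weight 9+3=12, value 24+69=93
Best: $166.

$166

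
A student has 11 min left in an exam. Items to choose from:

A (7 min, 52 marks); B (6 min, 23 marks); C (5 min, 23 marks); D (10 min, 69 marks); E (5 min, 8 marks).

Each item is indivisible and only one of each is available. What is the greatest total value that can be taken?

This is a 0/1 knapsack; check combinations near the capacity.
- D: time 10, value 69
- A: time 7, value 52
- B+C: time 6+5=11, value 23+23=46
- C+E: time 5+5=10, value 23+8=31
- B+E: time 6+5=11, value 23+8=31
Best: 69 marks.

69 marks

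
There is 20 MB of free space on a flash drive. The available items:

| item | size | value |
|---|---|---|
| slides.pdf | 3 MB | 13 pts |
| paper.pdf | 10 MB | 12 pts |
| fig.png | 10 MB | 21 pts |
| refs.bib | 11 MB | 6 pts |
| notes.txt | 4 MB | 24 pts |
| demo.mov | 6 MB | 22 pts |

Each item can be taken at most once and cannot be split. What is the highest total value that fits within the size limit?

67 pts

This is a 0/1 knapsack; check combinations near the capacity.
- fig.png+notes.txt+demo.mov: size 10+4+6=20, value 21+24+22=67
- slides.pdf+notes.txt+demo.mov: size 3+4+6=13, value 13+24+22=59
- slides.pdf+fig.png+notes.txt: size 3+10+4=17, value 13+21+24=58
- paper.pdf+notes.txt+demo.mov: size 10+4+6=20, value 12+24+22=58
Best: 67 pts.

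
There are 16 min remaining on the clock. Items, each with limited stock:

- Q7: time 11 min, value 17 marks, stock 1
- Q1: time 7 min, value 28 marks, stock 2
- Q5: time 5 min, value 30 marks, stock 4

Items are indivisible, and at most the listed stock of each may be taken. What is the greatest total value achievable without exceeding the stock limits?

Best selections within time 16 and stock limits:
- 3×Q5: time 15, value 90
- 2×Q5: time 10, value 60
- 1×Q1 + 1×Q5: time 12, value 58
- 2×Q1: time 14, value 56
Best: 90 marks.

90 marks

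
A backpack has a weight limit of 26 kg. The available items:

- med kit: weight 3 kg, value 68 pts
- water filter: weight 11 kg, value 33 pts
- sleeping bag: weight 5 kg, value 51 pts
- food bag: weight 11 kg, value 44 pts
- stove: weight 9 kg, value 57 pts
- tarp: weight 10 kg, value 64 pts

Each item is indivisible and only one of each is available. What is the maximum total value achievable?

This is a 0/1 knapsack; check combinations near the capacity.
- med kit+stove+tarp: weight 3+9+10=22, value 68+57+64=189
- med kit+sleeping bag+tarp: weight 3+5+10=18, value 68+51+64=183
- med kit+sleeping bag+stove: weight 3+5+9=17, value 68+51+57=176
Best: 189 pts.

189 pts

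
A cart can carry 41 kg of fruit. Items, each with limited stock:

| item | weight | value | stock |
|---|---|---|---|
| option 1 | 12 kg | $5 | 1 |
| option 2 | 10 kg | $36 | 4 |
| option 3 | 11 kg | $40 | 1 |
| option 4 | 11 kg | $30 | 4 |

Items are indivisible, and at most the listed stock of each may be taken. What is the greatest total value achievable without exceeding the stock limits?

$148

Best selections within weight 41 and stock limits:
- 3×option 2 + 1×option 3: weight 41, value 148
- 4×option 2: weight 40, value 144
- 3×option 2 + 1×option 4: weight 41, value 138
Best: $148.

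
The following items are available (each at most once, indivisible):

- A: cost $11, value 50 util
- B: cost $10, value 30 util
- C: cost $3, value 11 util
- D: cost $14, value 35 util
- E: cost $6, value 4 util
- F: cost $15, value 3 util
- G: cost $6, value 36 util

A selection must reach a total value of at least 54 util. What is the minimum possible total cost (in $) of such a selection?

14

Subsets with value ≥ 54, sorted by total cost:
- A+C: cost 14, value 61
- B+G: cost 16, value 66
- A+G: cost 17, value 86
- A+E: cost 17, value 54
Minimum cost: 14 $.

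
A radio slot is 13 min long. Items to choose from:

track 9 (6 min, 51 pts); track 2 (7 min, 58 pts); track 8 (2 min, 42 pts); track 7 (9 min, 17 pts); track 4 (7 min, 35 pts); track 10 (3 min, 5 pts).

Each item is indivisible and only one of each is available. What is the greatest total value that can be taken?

109 pts

This is a 0/1 knapsack; check combinations near the capacity.
- track 9+track 2: duration 6+7=13, value 51+58=109
- track 2+track 8+track 10: duration 7+2+3=12, value 58+42+5=105
- track 2+track 8: duration 7+2=9, value 58+42=100
Best: 109 pts.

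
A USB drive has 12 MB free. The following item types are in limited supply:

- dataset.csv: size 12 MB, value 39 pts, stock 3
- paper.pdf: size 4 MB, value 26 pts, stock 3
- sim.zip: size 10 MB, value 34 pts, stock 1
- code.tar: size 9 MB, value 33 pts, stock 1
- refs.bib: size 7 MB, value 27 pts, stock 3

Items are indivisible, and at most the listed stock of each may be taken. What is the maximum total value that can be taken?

78 pts

Best selections within size 12 and stock limits:
- 3×paper.pdf: size 12, value 78
- 1×paper.pdf + 1×refs.bib: size 11, value 53
Best: 78 pts.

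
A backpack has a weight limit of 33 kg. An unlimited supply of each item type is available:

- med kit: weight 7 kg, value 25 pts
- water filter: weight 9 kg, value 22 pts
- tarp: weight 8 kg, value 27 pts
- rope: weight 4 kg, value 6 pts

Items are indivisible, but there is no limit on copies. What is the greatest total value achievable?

Best value-per-unit is med kit at 25/7; filling with it alone gives 4×25 = 100.
Optimal mix: 3×med kit + 1×tarp + 1×rope → weight 33, value 108.

108 pts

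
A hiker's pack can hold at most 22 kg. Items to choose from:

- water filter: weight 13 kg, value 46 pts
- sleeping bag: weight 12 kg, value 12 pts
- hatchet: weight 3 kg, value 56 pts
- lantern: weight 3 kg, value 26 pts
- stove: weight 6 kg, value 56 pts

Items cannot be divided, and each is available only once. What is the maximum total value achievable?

This is a 0/1 knapsack; check combinations near the capacity.
- water filter+hatchet+stove: weight 13+3+6=22, value 46+56+56=158
- hatchet+lantern+stove: weight 3+3+6=12, value 56+26+56=138
- water filter+hatchet+lantern: weight 13+3+3=19, value 46+56+26=128
- water filter+lantern+stove: weight 13+3+6=22, value 46+26+56=128
Best: 158 pts.

158 pts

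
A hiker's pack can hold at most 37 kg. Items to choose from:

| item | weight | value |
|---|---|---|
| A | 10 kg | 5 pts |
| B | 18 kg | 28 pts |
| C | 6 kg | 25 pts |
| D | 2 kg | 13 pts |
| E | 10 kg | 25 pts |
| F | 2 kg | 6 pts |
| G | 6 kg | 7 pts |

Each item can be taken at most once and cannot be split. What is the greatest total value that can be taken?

Check high-value combinations within 37 kg:
- B+C+D+E: weight 18+6+2+10=36, value 28+25+13+25=91
- B+C+E+F: weight 18+6+10+2=36, value 28+25+25+6=84
- A+C+D+E+F+G: weight 10+6+2+10+2+6=36, value 5+25+13+25+6+7=81
- B+C+D+F+G: weight 18+6+2+2+6=34, value 28+25+13+6+7=79
- B+C+E: weight 18+6+10=34, value 28+25+25=78
Best: 91 pts.

91 pts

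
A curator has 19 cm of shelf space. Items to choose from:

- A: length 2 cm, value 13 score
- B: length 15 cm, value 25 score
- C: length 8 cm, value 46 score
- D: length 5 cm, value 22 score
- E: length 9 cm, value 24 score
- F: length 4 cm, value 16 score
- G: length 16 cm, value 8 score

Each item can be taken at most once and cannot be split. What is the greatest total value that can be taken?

Check high-value combinations within 19 cm:
- A+C+D+F: length 2+8+5+4=19, value 13+46+22+16=97
- C+D+F: length 8+5+4=17, value 46+22+16=84
- A+C+E: length 2+8+9=19, value 13+46+24=83
Best: 97 score.

97 score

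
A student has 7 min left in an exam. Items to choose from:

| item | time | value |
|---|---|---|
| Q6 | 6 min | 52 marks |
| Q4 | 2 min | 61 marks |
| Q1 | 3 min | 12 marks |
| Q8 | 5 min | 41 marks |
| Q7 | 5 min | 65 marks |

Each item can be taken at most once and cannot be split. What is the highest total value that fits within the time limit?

126 marks

Check high-value combinations within 7 min:
- Q4+Q7: time 2+5=7, value 61+65=126
- Q4+Q8: time 2+5=7, value 61+41=102
- Q4+Q1: time 2+3=5, value 61+12=73
Best: 126 marks.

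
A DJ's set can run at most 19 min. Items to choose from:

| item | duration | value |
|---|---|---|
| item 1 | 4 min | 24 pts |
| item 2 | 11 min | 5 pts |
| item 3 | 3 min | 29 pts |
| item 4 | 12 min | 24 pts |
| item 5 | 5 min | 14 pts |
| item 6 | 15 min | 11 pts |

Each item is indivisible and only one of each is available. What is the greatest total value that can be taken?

77 pts

Check high-value combinations within 19 min:
- item 1+item 3+item 4: duration 4+3+12=19, value 24+29+24=77
- item 1+item 3+item 5: duration 4+3+5=12, value 24+29+14=67
- item 1+item 2+item 3: duration 4+11+3=18, value 24+5+29=58
- item 1+item 3: duration 4+3=7, value 24+29=53
- item 3+item 4: duration 3+12=15, value 29+24=53
Best: 77 pts.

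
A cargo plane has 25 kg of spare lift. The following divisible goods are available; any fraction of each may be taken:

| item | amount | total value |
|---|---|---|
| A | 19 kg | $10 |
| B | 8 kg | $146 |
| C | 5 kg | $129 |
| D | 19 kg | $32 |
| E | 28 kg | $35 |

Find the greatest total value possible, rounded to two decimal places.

295.21

Take in order of value per unit:
- C (129/5 per unit): all 5 → value 129, running total 129.00
- B (146/8 per unit): all 8 → value 146, running total 275.00
- D (32/19 per unit): 12 of 19 → value 12×32/19 = 20.2105, running total 295.21
Total 295.21.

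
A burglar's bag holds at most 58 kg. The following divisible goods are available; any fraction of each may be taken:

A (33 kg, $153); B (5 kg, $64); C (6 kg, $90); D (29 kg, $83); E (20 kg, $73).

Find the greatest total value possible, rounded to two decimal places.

Take in order of value per unit:
- C (90/6 per unit): all 6 → value 90, running total 90.00
- B (64/5 per unit): all 5 → value 64, running total 154.00
- A (153/33 per unit): all 33 → value 153, running total 307.00
- E (73/20 per unit): 14 of 20 → value 14×73/20 = 51.1000, running total 358.10
Total 358.10.

358.10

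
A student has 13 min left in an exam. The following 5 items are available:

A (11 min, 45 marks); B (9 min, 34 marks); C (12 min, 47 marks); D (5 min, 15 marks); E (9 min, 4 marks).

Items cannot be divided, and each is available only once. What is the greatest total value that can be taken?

47 marks

This is a 0/1 knapsack; check combinations near the capacity.
- C: time 12, value 47
- A: time 11, value 45
- B: time 9, value 34
- D: time 5, value 15
- E: time 9, value 4
Best: 47 marks.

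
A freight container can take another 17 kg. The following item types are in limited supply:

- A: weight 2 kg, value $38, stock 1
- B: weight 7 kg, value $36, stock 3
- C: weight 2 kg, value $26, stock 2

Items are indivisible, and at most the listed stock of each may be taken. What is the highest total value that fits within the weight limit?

Best selections within weight 17 and stock limits:
- 1×A + 1×B + 2×C: weight 13, value 126
- 1×A + 2×B: weight 16, value 110
- 1×A + 1×B + 1×C: weight 11, value 100
Best: $126.

$126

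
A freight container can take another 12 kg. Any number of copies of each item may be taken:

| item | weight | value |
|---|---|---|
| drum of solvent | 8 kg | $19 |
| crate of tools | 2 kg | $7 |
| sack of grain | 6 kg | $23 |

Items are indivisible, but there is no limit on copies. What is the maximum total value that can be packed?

Best value-per-unit is sack of grain at 23/6, and filling with it alone uses weight 2×6=12. No mix of the others beats 2×23 = 46.

$46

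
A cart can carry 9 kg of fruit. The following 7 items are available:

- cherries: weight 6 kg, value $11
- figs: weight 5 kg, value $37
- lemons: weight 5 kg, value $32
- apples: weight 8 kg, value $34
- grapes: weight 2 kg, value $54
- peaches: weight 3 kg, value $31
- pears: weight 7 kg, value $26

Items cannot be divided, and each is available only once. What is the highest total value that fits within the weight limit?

$91

This is a 0/1 knapsack; check combinations near the capacity.
- figs+grapes: weight 5+2=7, value 37+54=91
- lemons+grapes: weight 5+2=7, value 32+54=86
- grapes+peaches: weight 2+3=5, value 54+31=85
- grapes+pears: weight 2+7=9, value 54+26=80
- figs+peaches: weight 5+3=8, value 37+31=68
Best: $91.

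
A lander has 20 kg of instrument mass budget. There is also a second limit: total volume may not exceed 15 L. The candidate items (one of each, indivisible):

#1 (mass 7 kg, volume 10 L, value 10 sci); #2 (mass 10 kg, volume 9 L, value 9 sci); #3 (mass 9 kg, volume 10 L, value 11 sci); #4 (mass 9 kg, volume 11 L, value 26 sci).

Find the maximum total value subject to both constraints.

26 sci

Feasible sets respecting both limits:
- #4: mass 9, volume 11, value 26
- #3: mass 9, volume 10, value 11
- #1: mass 7, volume 10, value 10
- #2: mass 10, volume 9, value 9
Best: 26 sci.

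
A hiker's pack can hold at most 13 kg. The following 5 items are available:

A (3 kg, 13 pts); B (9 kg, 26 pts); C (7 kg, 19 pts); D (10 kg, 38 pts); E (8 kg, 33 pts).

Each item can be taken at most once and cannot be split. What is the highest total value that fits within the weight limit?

Check high-value combinations within 13 kg:
- A+D: weight 3+10=13, value 13+38=51
- A+E: weight 3+8=11, value 13+33=46
- A+B: weight 3+9=12, value 13+26=39
- D: weight 10, value 38
- E: weight 8, value 33
Best: 51 pts.

51 pts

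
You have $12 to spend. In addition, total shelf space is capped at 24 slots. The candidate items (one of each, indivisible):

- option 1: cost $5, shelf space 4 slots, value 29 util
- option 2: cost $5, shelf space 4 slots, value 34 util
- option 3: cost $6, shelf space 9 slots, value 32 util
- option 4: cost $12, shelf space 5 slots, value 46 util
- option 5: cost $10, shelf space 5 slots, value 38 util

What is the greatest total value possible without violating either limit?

Feasible sets respecting both limits:
- option 2+option 3: cost 11, shelf space 13, value 66
- option 1+option 2: cost 10, shelf space 8, value 63
- option 1+option 3: cost 11, shelf space 13, value 61
- option 4: cost 12, shelf space 5, value 46
Best: 66 util.

66 util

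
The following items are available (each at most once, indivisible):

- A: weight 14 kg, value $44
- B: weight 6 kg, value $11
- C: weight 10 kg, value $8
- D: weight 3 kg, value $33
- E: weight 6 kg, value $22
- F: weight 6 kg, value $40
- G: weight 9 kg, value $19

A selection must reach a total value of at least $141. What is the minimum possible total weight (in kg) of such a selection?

Subsets with value ≥ 141, sorted by total weight:
- A+B+D+E+F: weight 35, value 150
- A+D+E+F+G: weight 38, value 158
- A+B+D+F+G: weight 38, value 147
Minimum weight: 35 kg.

35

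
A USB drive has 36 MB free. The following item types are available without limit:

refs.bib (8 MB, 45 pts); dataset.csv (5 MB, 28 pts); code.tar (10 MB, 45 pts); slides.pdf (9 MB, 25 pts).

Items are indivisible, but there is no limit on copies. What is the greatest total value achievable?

Best value-per-unit is refs.bib at 45/8; filling with it alone gives 4×45 = 180.
Optimal mix: 2×refs.bib + 4×dataset.csv → size 36, value 202.

202 pts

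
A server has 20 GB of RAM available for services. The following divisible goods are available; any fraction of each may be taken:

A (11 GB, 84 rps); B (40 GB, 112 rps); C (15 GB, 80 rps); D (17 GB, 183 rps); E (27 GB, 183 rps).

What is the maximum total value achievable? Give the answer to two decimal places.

Take in order of value per unit:
- D (183/17 per unit): all 17 → value 183, running total 183.00
- A (84/11 per unit): 3 of 11 → value 3×84/11 = 22.9091, running total 205.91
Total 205.91.

205.91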